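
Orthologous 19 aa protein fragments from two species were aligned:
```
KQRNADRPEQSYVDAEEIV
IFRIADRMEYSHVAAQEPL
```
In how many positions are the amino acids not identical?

The sequences differ at positions 1, 2, 4, 8, 10, 12, 14, 16, 18, 19 (1-based) — 10 in total.

10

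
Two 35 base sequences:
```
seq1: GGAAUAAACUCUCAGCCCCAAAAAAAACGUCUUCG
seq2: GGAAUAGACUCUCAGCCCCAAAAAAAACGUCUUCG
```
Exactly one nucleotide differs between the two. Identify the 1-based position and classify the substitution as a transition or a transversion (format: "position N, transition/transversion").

Position 7 changes A→G. A is a purine and G is a purine, so this is a transition.

position 7, transition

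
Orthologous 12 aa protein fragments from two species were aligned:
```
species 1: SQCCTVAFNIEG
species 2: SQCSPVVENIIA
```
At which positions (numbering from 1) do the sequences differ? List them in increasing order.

Differences at position 4 (C→S), position 5 (T→P), position 7 (A→V), position 8 (F→E), position 11 (E→I), position 12 (G→A).

4, 5, 7, 8, 11, 12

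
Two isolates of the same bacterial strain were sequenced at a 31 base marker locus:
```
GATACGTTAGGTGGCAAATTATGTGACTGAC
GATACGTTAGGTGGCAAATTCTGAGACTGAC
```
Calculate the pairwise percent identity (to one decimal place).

93.5%

2 positions differ (21, 24), so 29 of 31 match: 29/31 = 93.55%.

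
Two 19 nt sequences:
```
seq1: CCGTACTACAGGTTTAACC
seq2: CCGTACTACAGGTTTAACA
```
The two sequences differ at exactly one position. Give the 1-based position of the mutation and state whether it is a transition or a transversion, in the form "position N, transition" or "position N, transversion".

position 19, transversion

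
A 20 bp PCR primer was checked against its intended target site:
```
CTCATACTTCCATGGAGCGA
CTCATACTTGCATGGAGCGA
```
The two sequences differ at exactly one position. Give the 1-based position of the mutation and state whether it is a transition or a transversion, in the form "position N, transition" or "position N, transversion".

Position 10 changes C→G. C is a pyrimidine and G is a purine, so this is a transversion.

position 10, transversion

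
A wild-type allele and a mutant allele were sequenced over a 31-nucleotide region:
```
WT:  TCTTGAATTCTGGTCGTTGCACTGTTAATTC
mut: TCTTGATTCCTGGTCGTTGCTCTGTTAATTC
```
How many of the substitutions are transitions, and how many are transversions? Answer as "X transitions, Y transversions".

Transitions (purine↔purine or pyrimidine↔pyrimidine): 9 T→C.
Transversions (purine↔pyrimidine): 7 A→T, 21 A→T.

1 transition, 2 transversions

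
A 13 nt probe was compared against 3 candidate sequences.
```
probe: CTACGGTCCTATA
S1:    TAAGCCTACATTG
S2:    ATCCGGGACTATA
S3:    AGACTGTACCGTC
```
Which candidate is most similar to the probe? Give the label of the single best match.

S2

Hamming distances to probe — S1: 9; S2: 4; S3: 7.
Smallest is S2 with 4 mismatches.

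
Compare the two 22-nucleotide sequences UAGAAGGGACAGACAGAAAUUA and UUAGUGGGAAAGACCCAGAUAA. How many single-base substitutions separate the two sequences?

9

The sequences differ at sites 2, 3, 4, 5, 10, 15, 16, 18, 21 (1-based) — 9 in total.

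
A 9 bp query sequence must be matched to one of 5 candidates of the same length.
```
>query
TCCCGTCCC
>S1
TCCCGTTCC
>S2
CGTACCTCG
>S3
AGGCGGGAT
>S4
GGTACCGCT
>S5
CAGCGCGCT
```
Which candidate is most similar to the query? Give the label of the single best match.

Hamming distances to query — S1: 1; S2: 8; S3: 7; S4: 8; S5: 6.
Smallest is S1 with 1 mismatch.

S1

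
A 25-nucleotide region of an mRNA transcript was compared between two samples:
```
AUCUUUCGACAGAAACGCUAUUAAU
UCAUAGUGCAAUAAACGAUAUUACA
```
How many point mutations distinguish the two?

12

The sequences differ at sites 1, 2, 3, 5, 6, 7, 9, 10, 12, 18, 24, 25 (1-based) — 12 in total.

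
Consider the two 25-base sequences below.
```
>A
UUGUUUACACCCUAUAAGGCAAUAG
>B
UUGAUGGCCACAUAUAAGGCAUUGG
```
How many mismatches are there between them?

Comparing position by position, 8 positions differ: 4 (U/A), 6 (U/G), 7 (A/G), 9 (A/C), 10 (C/A), 12 (C/A), 22 (A/U), 24 (A/G).

8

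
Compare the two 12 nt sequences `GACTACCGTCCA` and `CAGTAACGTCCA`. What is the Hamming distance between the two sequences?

3

Comparing position by position, 3 positions differ: 1 (G/C), 3 (C/G), 6 (C/A).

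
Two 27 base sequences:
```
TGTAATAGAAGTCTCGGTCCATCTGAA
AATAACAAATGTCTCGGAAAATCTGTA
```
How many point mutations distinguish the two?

9

Comparing position by position, 9 bases differ: 1 (T/A), 2 (G/A), 6 (T/C), 8 (G/A), 10 (A/T), 18 (T/A), 19 (C/A), 20 (C/A), 26 (A/T).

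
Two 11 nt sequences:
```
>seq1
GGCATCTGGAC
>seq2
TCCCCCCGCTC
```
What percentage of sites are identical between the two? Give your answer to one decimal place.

36.4%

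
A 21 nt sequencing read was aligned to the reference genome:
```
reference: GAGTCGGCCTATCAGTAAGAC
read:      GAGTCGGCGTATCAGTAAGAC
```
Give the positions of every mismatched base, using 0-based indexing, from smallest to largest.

8

Differences at position 8 (C→G).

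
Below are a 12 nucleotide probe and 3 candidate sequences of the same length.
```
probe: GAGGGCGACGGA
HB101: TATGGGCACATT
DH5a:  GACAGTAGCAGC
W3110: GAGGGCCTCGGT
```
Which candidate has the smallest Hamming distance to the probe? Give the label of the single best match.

Hamming distances to probe — HB101: 7; DH5a: 7; W3110: 3.
Smallest is W3110 with 3 mismatches.

W3110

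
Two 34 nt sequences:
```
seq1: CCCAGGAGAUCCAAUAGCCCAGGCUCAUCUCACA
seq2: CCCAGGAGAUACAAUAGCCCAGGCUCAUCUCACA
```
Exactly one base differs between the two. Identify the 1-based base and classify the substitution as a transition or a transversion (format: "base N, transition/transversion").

base 11, transversion

Base 11 changes C→A. C is a pyrimidine and A is a purine, so this is a transversion.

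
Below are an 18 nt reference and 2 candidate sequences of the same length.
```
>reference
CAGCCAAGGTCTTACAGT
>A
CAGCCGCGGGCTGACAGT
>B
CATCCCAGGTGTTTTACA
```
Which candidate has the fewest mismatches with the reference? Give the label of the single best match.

A

A differs at 4 bases; B differs at 7 bases. The closest is A.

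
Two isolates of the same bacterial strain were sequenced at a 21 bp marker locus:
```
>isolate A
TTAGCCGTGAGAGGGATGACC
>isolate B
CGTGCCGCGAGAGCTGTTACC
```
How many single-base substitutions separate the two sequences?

Comparing position by position, 8 positions differ: 1 (T/C), 2 (T/G), 3 (A/T), 8 (T/C), 14 (G/C), 15 (G/T), 16 (A/G), 18 (G/T).

8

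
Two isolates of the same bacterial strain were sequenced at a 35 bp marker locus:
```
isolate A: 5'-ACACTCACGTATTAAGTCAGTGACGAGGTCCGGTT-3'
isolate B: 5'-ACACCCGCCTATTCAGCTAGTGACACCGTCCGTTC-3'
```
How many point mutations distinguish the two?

11

Comparing position by position, 11 sites differ: 5 (T/C), 7 (A/G), 9 (G/C), 14 (A/C), 17 (T/C), 18 (C/T), 25 (G/A), 26 (A/C), 27 (G/C), 33 (G/T), 35 (T/C).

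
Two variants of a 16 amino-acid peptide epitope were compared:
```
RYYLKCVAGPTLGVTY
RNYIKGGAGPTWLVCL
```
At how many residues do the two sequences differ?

8

Comparing position by position, 8 residues differ: 2 (Y/N), 4 (L/I), 6 (C/G), 7 (V/G), 12 (L/W), 13 (G/L), 15 (T/C), 16 (Y/L).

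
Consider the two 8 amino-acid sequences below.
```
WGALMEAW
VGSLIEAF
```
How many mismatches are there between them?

4

Comparing position by position, 4 residues differ: 1 (W/V), 3 (A/S), 5 (M/I), 8 (W/F).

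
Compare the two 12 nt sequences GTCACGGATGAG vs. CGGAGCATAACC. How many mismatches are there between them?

Comparing position by position, 11 bases differ: 1 (G/C), 2 (T/G), 3 (C/G), 5 (C/G), 6 (G/C), 7 (G/A), 8 (A/T), 9 (T/A), 10 (G/A), 11 (A/C), 12 (G/C).

11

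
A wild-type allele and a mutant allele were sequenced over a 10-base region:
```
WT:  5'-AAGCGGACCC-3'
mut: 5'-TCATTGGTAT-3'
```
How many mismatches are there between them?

9

Comparing position by position, 9 bases differ: 1 (A/T), 2 (A/C), 3 (G/A), 4 (C/T), 5 (G/T), 7 (A/G), 8 (C/T), 9 (C/A), 10 (C/T).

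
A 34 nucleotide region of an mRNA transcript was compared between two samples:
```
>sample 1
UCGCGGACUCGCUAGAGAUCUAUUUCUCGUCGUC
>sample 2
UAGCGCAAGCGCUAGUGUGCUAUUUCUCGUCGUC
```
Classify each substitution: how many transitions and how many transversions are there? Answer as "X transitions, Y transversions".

Mismatches (1-based):
site 2: C→A (pyrimidine→purine, transversion)
site 6: G→C (purine→pyrimidine, transversion)
site 8: C→A (pyrimidine→purine, transversion)
site 9: U→G (pyrimidine→purine, transversion)
site 16: A→U (purine→pyrimidine, transversion)
site 18: A→U (purine→pyrimidine, transversion)
site 19: U→G (pyrimidine→purine, transversion)

0 transitions, 7 transversions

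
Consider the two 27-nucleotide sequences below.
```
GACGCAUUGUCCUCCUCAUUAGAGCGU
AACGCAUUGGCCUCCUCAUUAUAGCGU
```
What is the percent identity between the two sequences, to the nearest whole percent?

Mismatches at positions 1, 10, 22 (1-based): 3 of 27.
Identical positions: 24/27 = 88.89% → 89%.

89%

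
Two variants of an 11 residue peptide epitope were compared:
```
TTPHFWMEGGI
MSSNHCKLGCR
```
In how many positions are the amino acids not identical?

The sequences differ at positions 1, 2, 3, 4, 5, 6, 7, 8, 10, 11 (1-based) — 10 in total.

10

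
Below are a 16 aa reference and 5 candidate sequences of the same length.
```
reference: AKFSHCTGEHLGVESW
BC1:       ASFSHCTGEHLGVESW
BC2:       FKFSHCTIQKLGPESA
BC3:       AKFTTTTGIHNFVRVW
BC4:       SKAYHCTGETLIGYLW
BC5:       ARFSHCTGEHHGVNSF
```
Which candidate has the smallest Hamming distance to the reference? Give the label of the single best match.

BC1 differs at 1 position; BC2 differs at 6 positions; BC3 differs at 8 positions; BC4 differs at 8 positions; BC5 differs at 4 positions. The closest is BC1.

BC1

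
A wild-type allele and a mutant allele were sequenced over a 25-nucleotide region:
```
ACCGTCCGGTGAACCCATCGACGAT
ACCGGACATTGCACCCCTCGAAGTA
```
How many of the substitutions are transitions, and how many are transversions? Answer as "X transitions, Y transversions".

Mismatches (1-based):
base 5: T→G (pyrimidine→purine, transversion)
base 6: C→A (pyrimidine→purine, transversion)
base 8: G→A (purine→purine, transition)
base 9: G→T (purine→pyrimidine, transversion)
base 12: A→C (purine→pyrimidine, transversion)
base 17: A→C (purine→pyrimidine, transversion)
base 22: C→A (pyrimidine→purine, transversion)
base 24: A→T (purine→pyrimidine, transversion)
base 25: T→A (pyrimidine→purine, transversion)

1 transition, 8 transversions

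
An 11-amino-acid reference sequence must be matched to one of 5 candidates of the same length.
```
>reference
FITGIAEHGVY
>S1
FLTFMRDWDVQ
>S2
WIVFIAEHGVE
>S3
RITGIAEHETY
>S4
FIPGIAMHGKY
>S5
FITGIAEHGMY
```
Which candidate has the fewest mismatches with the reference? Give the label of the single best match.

S5

S1 differs at 8 residues; S2 differs at 4 residues; S3 differs at 3 residues; S4 differs at 3 residues; S5 differs at 1 residue. The closest is S5.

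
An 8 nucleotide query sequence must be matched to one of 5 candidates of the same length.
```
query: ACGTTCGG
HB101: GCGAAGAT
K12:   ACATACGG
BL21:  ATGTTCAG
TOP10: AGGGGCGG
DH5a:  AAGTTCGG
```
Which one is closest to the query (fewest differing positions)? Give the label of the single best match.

HB101 differs at 6 positions; K12 differs at 2 positions; BL21 differs at 2 positions; TOP10 differs at 3 positions; DH5a differs at 1 position. The closest is DH5a.

DH5a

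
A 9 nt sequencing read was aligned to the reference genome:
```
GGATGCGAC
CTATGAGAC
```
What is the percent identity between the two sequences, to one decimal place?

66.7%

Mismatches at positions 1, 2, 6 (1-based): 3 of 9.
Identical positions: 6/9 = 66.67% → 66.7%.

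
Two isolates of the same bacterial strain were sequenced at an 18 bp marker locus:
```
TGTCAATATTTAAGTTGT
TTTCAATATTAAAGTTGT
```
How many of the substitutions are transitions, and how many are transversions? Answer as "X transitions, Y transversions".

Transitions (purine↔purine or pyrimidine↔pyrimidine): none.
Transversions (purine↔pyrimidine): 2 G→T, 11 T→A.

0 transitions, 2 transversions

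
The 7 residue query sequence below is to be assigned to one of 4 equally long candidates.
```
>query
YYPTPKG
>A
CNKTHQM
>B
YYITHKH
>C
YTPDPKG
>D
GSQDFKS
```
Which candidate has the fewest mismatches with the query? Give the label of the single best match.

C

A differs at 6 positions; B differs at 3 positions; C differs at 2 positions; D differs at 6 positions. The closest is C.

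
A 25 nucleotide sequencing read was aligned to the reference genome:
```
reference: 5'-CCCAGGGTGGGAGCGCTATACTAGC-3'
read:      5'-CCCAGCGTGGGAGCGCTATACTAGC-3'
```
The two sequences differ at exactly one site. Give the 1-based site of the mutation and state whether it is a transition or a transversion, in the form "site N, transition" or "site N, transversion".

Site 6 changes G→C. G is a purine and C is a pyrimidine, so this is a transversion.

site 6, transversion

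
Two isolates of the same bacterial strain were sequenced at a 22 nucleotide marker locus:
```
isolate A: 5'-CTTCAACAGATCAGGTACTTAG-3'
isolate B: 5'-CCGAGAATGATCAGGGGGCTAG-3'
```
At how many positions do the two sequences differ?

Comparing position by position, 10 positions differ: 2 (T/C), 3 (T/G), 4 (C/A), 5 (A/G), 7 (C/A), 8 (A/T), 16 (T/G), 17 (A/G), 18 (C/G), 19 (T/C).

10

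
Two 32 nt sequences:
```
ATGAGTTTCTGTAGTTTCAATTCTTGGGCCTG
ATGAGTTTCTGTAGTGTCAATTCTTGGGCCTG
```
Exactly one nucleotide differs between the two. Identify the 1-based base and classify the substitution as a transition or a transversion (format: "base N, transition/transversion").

base 16, transversion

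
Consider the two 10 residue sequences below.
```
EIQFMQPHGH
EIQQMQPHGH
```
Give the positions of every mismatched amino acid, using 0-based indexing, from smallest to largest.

3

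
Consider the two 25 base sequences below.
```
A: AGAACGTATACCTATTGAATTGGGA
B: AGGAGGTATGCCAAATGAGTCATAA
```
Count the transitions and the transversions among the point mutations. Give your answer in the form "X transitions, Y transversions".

6 transitions, 4 transversions

Transitions (purine↔purine or pyrimidine↔pyrimidine): 3 A→G, 10 A→G, 19 A→G, 21 T→C, 22 G→A, 24 G→A.
Transversions (purine↔pyrimidine): 5 C→G, 13 T→A, 15 T→A, 23 G→T.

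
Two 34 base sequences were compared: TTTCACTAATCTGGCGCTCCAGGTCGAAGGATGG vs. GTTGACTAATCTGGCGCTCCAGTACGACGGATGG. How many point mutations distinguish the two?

5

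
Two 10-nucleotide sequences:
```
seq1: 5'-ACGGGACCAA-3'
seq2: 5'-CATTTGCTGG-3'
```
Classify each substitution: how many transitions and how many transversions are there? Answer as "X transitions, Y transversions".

Mismatches (1-based):
position 1: A→C (purine→pyrimidine, transversion)
position 2: C→A (pyrimidine→purine, transversion)
position 3: G→T (purine→pyrimidine, transversion)
position 4: G→T (purine→pyrimidine, transversion)
position 5: G→T (purine→pyrimidine, transversion)
position 6: A→G (purine→purine, transition)
position 8: C→T (pyrimidine→pyrimidine, transition)
position 9: A→G (purine→purine, transition)
position 10: A→G (purine→purine, transition)

4 transitions, 5 transversions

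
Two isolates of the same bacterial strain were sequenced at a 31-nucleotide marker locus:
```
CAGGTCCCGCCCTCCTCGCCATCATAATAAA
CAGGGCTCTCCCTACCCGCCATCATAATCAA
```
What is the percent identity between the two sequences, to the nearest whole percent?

81%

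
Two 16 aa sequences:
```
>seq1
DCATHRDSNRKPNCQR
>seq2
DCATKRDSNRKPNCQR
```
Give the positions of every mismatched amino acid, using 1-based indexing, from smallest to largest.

5

Scanning 1-based: 5: H/K.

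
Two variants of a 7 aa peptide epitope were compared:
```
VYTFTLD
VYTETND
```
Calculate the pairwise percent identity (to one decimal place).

2 positions differ (4, 6), so 5 of 7 match: 5/7 = 71.43%.

71.4%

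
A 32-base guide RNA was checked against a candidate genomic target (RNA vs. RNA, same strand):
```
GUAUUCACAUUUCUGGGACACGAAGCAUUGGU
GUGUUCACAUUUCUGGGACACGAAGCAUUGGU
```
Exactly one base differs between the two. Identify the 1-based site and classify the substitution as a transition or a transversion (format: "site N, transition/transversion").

site 3, transition

Site 3 changes A→G. A is a purine and G is a purine, so this is a transition.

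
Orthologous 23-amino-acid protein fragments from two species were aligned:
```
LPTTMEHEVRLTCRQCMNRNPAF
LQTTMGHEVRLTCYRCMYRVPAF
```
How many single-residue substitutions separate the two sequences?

The sequences differ at residues 2, 6, 14, 15, 18, 20 (1-based) — 6 in total.

6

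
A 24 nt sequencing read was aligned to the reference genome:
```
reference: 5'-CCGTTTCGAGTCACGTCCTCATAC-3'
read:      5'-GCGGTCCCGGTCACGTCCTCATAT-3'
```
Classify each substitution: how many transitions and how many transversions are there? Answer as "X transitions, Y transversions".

Mismatches (1-based):
site 1: C→G (pyrimidine→purine, transversion)
site 4: T→G (pyrimidine→purine, transversion)
site 6: T→C (pyrimidine→pyrimidine, transition)
site 8: G→C (purine→pyrimidine, transversion)
site 9: A→G (purine→purine, transition)
site 24: C→T (pyrimidine→pyrimidine, transition)

3 transitions, 3 transversions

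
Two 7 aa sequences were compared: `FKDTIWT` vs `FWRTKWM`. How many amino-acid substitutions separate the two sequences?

Mismatches (1-based): position 2: K→W; position 3: D→R; position 5: I→K; position 7: T→M.

4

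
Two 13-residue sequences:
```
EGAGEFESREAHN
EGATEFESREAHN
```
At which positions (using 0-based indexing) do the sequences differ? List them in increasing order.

3

Scanning 0-based: 3: G/T.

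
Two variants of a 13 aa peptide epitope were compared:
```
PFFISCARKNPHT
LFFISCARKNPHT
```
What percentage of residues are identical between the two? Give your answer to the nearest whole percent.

92%

1 position differs (1), so 12 of 13 match: 12/13 = 92.31%.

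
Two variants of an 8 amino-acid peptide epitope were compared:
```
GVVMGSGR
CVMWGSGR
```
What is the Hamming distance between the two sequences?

3

Mismatches (1-based): position 1: G→C; position 3: V→M; position 4: M→W.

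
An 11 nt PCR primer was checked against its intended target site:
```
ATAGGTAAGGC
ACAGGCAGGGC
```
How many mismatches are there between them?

Comparing position by position, 3 sites differ: 2 (T/C), 6 (T/C), 8 (A/G).

3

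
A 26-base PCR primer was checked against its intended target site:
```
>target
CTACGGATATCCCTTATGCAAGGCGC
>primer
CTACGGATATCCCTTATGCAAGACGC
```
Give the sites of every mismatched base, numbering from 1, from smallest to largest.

23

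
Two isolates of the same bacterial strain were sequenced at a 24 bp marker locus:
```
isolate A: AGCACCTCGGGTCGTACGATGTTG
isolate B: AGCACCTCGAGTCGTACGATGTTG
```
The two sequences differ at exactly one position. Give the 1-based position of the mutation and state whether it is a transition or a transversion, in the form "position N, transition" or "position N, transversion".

position 10, transition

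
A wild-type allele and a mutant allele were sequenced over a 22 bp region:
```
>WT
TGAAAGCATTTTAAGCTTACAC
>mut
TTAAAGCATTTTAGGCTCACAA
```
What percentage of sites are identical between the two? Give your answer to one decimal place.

Mismatches at positions 2, 14, 18, 22 (1-based): 4 of 22.
Identical positions: 18/22 = 81.82% → 81.8%.

81.8%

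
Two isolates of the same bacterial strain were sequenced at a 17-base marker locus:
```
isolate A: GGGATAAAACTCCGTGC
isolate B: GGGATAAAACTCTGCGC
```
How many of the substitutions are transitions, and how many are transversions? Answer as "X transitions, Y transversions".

2 transitions, 0 transversions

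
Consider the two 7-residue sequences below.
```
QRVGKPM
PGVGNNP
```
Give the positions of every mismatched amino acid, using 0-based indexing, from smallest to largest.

Differences at position 0 (Q→P), position 1 (R→G), position 4 (K→N), position 5 (P→N), position 6 (M→P).

0, 1, 4, 5, 6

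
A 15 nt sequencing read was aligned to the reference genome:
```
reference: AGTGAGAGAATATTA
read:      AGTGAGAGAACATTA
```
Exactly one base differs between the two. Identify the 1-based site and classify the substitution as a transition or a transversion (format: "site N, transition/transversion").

site 11, transition

Site 11 changes T→C. T is a pyrimidine and C is a pyrimidine, so this is a transition.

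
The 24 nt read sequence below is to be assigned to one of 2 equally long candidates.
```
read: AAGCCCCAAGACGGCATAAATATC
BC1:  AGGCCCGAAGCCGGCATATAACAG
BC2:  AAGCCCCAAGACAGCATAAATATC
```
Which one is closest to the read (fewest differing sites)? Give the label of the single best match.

BC1 differs at 8 sites; BC2 differs at 1 site. The closest is BC2.

BC2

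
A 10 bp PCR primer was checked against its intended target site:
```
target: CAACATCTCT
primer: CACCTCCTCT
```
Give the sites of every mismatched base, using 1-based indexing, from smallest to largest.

3, 5, 6

Differences at site 3 (A→C), site 5 (A→T), site 6 (T→C).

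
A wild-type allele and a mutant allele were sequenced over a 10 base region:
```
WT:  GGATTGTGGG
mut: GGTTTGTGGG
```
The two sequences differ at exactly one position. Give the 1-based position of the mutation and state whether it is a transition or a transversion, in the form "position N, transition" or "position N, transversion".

position 3, transversion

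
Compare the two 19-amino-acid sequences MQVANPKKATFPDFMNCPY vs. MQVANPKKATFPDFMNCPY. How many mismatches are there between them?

0

No positions differ; the sequences are identical.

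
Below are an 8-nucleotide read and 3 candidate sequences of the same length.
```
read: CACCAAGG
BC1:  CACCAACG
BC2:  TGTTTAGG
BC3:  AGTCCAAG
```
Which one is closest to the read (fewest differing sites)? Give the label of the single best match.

Hamming distances to read — BC1: 1; BC2: 5; BC3: 5.
Smallest is BC1 with 1 mismatch.

BC1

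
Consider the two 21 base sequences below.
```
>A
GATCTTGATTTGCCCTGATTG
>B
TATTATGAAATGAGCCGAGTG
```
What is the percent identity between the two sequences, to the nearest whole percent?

Mismatches at positions 1, 4, 5, 9, 10, 13, 14, 16, 19 (1-based): 9 of 21.
Identical positions: 12/21 = 57.14% → 57%.

57%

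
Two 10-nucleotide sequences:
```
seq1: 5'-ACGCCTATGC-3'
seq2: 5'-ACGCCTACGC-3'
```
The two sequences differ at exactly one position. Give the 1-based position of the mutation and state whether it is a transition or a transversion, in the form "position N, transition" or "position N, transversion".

Position 8 changes T→C. T is a pyrimidine and C is a pyrimidine, so this is a transition.

position 8, transition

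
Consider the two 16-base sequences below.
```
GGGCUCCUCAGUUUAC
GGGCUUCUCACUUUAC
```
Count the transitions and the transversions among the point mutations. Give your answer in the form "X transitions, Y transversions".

1 transition, 1 transversion

Transitions (purine↔purine or pyrimidine↔pyrimidine): 6 C→U.
Transversions (purine↔pyrimidine): 11 G→C.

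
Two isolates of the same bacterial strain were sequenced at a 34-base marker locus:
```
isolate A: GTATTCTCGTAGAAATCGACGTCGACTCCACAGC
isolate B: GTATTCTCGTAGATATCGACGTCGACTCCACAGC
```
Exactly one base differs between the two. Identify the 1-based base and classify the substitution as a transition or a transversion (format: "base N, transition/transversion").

The sequences differ only at base 14: A→T (purine→pyrimidine), a transversion.

base 14, transversion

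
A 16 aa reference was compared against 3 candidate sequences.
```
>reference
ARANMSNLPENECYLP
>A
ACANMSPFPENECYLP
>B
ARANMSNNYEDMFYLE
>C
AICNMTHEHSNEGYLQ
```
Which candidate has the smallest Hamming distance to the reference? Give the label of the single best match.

A differs at 3 positions; B differs at 6 positions; C differs at 9 positions. The closest is A.

A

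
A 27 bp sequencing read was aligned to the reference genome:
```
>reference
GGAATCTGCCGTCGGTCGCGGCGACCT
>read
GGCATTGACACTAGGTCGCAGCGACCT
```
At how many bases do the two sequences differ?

8

Comparing position by position, 8 bases differ: 3 (A/C), 6 (C/T), 7 (T/G), 8 (G/A), 10 (C/A), 11 (G/C), 13 (C/A), 20 (G/A).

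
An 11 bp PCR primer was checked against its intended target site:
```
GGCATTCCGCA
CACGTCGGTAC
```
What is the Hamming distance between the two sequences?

9

The sequences differ at bases 1, 2, 4, 6, 7, 8, 9, 10, 11 (1-based) — 9 in total.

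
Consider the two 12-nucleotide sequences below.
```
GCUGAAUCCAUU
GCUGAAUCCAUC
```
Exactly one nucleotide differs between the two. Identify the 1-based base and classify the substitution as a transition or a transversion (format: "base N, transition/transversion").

The sequences differ only at base 12: U→C (pyrimidine→pyrimidine), a transition.

base 12, transition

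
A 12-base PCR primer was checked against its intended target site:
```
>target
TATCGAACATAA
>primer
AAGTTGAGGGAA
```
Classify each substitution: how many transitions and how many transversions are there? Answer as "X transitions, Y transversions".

Mismatches (1-based):
base 1: T→A (pyrimidine→purine, transversion)
base 3: T→G (pyrimidine→purine, transversion)
base 4: C→T (pyrimidine→pyrimidine, transition)
base 5: G→T (purine→pyrimidine, transversion)
base 6: A→G (purine→purine, transition)
base 8: C→G (pyrimidine→purine, transversion)
base 9: A→G (purine→purine, transition)
base 10: T→G (pyrimidine→purine, transversion)

3 transitions, 5 transversions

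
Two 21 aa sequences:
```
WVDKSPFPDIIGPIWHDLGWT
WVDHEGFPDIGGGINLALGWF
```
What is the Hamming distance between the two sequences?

9

Comparing position by position, 9 residues differ: 4 (K/H), 5 (S/E), 6 (P/G), 11 (I/G), 13 (P/G), 15 (W/N), 16 (H/L), 17 (D/A), 21 (T/F).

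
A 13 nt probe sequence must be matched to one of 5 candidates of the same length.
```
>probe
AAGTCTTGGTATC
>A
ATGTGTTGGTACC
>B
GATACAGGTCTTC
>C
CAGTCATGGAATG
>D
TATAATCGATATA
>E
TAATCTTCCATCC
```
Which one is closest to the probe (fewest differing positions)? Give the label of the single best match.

A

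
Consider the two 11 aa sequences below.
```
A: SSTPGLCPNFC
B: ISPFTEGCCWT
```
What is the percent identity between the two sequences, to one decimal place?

9.1%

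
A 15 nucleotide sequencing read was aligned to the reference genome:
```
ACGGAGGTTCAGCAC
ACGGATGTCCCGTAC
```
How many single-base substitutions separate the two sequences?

4

Mismatches (1-based): base 6: G→T; base 9: T→C; base 11: A→C; base 13: C→T.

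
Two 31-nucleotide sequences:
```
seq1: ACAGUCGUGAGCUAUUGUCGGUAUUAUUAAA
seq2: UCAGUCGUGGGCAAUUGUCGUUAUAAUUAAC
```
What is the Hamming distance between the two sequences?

6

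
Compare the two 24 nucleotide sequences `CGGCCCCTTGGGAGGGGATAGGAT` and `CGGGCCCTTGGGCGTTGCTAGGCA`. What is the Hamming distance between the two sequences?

7

The sequences differ at bases 4, 13, 15, 16, 18, 23, 24 (1-based) — 7 in total.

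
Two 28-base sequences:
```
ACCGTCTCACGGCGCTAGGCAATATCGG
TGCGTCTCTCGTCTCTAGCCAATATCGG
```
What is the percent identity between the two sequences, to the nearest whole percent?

Mismatches at positions 1, 2, 9, 12, 14, 19 (1-based): 6 of 28.
Identical positions: 22/28 = 78.57% → 79%.

79%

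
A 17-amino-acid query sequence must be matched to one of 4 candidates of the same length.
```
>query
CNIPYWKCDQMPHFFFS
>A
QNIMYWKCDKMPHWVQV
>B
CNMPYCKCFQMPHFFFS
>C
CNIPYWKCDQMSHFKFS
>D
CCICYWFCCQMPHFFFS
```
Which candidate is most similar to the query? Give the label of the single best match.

A differs at 7 positions; B differs at 3 positions; C differs at 2 positions; D differs at 4 positions. The closest is C.

C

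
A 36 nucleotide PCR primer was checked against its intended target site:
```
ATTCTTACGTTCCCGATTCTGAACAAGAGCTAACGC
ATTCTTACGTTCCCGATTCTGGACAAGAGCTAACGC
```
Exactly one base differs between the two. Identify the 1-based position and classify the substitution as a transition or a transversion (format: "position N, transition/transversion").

The sequences differ only at position 22: A→G (purine→purine), a transition.

position 22, transition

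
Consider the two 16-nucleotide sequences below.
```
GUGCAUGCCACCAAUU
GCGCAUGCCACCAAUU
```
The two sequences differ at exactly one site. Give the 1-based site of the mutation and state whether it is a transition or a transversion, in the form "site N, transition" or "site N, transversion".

Site 2 changes U→C. U is a pyrimidine and C is a pyrimidine, so this is a transition.

site 2, transition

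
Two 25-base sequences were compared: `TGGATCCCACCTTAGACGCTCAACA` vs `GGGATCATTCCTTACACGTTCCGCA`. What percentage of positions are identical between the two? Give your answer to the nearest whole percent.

Mismatches at positions 1, 7, 8, 9, 15, 19, 22, 23 (1-based): 8 of 25.
Identical positions: 17/25 = 68% → 68%.

68%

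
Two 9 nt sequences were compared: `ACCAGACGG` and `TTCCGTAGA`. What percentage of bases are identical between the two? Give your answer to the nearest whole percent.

Mismatches at positions 1, 2, 4, 6, 7, 9 (1-based): 6 of 9.
Identical positions: 3/9 = 33.33% → 33%.

33%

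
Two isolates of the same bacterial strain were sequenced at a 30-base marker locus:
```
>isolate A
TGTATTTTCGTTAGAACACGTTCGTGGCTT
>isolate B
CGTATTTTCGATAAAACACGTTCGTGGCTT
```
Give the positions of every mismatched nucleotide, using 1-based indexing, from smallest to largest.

Scanning 1-based: 1: T/C; 11: T/A; 14: G/A.

1, 11, 14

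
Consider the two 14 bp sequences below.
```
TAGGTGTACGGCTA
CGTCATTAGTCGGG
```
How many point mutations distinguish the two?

Comparing position by position, 12 sites differ: 1 (T/C), 2 (A/G), 3 (G/T), 4 (G/C), 5 (T/A), 6 (G/T), 9 (C/G), 10 (G/T), 11 (G/C), 12 (C/G), 13 (T/G), 14 (A/G).

12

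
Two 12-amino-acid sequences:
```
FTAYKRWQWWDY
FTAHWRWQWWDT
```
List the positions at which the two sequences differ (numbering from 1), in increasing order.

4, 5, 12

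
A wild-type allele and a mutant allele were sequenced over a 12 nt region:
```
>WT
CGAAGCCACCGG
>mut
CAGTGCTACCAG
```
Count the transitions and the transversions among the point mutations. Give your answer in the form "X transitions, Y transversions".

4 transitions, 1 transversion

Mismatches (1-based):
base 2: G→A (purine→purine, transition)
base 3: A→G (purine→purine, transition)
base 4: A→T (purine→pyrimidine, transversion)
base 7: C→T (pyrimidine→pyrimidine, transition)
base 11: G→A (purine→purine, transition)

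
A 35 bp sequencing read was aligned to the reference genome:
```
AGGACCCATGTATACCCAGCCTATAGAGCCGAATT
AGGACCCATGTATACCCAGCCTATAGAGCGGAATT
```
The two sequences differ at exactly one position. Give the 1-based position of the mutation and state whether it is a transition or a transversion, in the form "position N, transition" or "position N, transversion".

The sequences differ only at position 30: C→G (pyrimidine→purine), a transversion.

position 30, transversion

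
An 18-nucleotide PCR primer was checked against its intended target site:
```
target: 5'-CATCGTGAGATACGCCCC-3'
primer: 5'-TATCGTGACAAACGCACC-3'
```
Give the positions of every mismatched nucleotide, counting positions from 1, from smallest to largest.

Scanning 1-based: 1: C/T; 9: G/C; 11: T/A; 16: C/A.

1, 9, 11, 16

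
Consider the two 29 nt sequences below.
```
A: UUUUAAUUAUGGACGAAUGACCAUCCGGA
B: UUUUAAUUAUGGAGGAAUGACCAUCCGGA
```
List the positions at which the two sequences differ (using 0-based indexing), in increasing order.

13

Scanning 0-based: 13: C/G.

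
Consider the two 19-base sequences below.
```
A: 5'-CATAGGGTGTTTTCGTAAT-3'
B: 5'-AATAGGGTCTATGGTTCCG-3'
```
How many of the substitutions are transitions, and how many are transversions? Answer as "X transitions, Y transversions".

Transitions (purine↔purine or pyrimidine↔pyrimidine): none.
Transversions (purine↔pyrimidine): 1 C→A, 9 G→C, 11 T→A, 13 T→G, 14 C→G, 15 G→T, 17 A→C, 18 A→C, 19 T→G.

0 transitions, 9 transversions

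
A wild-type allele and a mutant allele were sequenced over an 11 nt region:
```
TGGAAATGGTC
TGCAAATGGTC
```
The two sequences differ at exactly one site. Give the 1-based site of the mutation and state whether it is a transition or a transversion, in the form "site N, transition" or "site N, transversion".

site 3, transversion

Site 3 changes G→C. G is a purine and C is a pyrimidine, so this is a transversion.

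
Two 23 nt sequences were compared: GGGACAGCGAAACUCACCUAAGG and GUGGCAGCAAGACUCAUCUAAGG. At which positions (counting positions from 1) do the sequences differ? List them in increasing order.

Scanning 1-based: 2: G/U; 4: A/G; 9: G/A; 11: A/G; 17: C/U.

2, 4, 9, 11, 17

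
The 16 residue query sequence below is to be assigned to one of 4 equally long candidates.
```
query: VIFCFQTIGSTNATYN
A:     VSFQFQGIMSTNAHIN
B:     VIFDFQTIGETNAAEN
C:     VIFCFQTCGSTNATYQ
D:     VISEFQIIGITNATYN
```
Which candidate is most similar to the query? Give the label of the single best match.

C

Hamming distances to query — A: 6; B: 4; C: 2; D: 4.
Smallest is C with 2 mismatches.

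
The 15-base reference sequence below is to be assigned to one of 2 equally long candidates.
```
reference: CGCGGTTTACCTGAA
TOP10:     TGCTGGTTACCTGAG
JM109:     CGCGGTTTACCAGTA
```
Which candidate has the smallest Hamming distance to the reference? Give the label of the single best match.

TOP10 differs at 4 sites; JM109 differs at 2 sites. The closest is JM109.

JM109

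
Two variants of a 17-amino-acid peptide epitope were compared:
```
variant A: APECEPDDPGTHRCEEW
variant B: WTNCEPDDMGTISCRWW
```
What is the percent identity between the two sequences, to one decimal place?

52.9%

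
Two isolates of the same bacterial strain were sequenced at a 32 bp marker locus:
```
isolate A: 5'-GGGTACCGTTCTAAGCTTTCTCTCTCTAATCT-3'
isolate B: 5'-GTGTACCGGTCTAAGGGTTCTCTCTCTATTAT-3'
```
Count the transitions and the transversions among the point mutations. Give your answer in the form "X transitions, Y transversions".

Mismatches (1-based):
site 2: G→T (purine→pyrimidine, transversion)
site 9: T→G (pyrimidine→purine, transversion)
site 16: C→G (pyrimidine→purine, transversion)
site 17: T→G (pyrimidine→purine, transversion)
site 29: A→T (purine→pyrimidine, transversion)
site 31: C→A (pyrimidine→purine, transversion)

0 transitions, 6 transversions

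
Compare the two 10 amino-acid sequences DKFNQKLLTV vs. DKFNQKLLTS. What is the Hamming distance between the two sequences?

1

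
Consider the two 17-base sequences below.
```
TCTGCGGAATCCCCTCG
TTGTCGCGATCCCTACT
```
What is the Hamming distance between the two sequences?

Comparing position by position, 8 bases differ: 2 (C/T), 3 (T/G), 4 (G/T), 7 (G/C), 8 (A/G), 14 (C/T), 15 (T/A), 17 (G/T).

8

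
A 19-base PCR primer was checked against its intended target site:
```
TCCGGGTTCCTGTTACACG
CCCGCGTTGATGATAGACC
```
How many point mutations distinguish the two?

Mismatches (1-based): base 1: T→C; base 5: G→C; base 9: C→G; base 10: C→A; base 13: T→A; base 16: C→G; base 19: G→C.

7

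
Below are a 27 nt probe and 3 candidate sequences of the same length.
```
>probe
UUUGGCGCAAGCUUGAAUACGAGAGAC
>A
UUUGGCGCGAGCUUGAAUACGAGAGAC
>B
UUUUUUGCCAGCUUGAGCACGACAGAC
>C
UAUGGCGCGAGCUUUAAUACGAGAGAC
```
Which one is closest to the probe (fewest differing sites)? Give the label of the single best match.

A

Hamming distances to probe — A: 1; B: 7; C: 3.
Smallest is A with 1 mismatch.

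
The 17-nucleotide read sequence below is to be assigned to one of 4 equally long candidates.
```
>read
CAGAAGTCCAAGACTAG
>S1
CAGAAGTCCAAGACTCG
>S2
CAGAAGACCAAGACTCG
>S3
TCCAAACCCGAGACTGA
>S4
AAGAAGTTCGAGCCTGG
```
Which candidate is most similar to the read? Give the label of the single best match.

S1

S1 differs at 1 base; S2 differs at 2 bases; S3 differs at 8 bases; S4 differs at 5 bases. The closest is S1.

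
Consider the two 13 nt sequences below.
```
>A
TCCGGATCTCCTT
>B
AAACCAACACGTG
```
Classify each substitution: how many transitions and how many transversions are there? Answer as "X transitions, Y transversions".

Mismatches (1-based):
base 1: T→A (pyrimidine→purine, transversion)
base 2: C→A (pyrimidine→purine, transversion)
base 3: C→A (pyrimidine→purine, transversion)
base 4: G→C (purine→pyrimidine, transversion)
base 5: G→C (purine→pyrimidine, transversion)
base 7: T→A (pyrimidine→purine, transversion)
base 9: T→A (pyrimidine→purine, transversion)
base 11: C→G (pyrimidine→purine, transversion)
base 13: T→G (pyrimidine→purine, transversion)

0 transitions, 9 transversions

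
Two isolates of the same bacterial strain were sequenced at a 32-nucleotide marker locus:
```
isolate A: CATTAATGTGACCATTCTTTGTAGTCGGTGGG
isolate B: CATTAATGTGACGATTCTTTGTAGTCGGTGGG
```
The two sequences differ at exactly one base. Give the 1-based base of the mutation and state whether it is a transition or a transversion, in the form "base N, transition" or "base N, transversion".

Base 13 changes C→G. C is a pyrimidine and G is a purine, so this is a transversion.

base 13, transversion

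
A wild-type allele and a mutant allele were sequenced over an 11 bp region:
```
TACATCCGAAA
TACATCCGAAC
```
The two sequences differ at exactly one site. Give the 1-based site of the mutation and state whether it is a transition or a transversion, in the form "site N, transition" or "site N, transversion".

site 11, transversion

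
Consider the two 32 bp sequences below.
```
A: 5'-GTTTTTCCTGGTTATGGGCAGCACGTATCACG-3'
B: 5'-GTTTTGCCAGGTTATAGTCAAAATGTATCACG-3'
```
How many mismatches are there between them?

Comparing position by position, 7 sites differ: 6 (T/G), 9 (T/A), 16 (G/A), 18 (G/T), 21 (G/A), 22 (C/A), 24 (C/T).

7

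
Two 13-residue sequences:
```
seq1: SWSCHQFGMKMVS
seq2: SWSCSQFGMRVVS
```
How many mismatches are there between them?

Comparing position by position, 3 positions differ: 5 (H/S), 10 (K/R), 11 (M/V).

3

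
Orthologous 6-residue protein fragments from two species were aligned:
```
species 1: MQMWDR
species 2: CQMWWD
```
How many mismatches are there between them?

The sequences differ at positions 1, 5, 6 (1-based) — 3 in total.

3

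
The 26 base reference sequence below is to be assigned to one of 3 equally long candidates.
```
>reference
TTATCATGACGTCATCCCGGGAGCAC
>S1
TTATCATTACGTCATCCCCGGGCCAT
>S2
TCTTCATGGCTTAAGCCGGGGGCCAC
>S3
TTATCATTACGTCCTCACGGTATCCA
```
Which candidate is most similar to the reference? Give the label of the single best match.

S1

Hamming distances to reference — S1: 5; S2: 9; S3: 7.
Smallest is S1 with 5 mismatches.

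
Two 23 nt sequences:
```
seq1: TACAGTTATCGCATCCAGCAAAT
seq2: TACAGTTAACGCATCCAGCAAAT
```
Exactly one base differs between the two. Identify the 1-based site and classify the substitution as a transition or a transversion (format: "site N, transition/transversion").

The sequences differ only at site 9: T→A (pyrimidine→purine), a transversion.

site 9, transversion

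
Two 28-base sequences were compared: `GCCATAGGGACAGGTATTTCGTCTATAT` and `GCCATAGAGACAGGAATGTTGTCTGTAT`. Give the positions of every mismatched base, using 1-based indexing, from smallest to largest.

8, 15, 18, 20, 25

Differences at position 8 (G→A), position 15 (T→A), position 18 (T→G), position 20 (C→T), position 25 (A→G).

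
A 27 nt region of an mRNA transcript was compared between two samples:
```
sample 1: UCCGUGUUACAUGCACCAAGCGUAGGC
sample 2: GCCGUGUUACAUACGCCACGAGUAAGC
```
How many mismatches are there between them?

The sequences differ at bases 1, 13, 15, 19, 21, 25 (1-based) — 6 in total.

6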